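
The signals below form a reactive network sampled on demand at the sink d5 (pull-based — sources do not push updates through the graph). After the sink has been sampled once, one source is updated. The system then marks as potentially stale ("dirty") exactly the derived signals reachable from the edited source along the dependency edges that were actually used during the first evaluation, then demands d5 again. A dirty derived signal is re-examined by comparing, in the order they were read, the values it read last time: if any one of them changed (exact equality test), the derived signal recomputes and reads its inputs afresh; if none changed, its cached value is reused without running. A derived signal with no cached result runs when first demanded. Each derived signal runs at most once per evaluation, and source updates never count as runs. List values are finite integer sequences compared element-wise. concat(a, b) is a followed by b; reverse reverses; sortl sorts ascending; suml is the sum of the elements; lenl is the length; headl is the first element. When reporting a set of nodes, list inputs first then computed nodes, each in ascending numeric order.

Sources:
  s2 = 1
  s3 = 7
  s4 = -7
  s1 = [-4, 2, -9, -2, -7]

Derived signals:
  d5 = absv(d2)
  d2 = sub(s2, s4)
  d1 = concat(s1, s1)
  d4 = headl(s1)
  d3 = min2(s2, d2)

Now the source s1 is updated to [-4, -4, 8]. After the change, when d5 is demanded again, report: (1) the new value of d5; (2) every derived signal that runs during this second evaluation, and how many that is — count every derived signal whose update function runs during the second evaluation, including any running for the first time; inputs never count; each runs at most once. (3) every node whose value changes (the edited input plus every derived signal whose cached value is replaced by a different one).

d5 now evaluates to 8.
Run set: none (0 run).
Changed values: s1.
The important point: nothing the output needs ever reads s1, so the edit is invisible to it.

Initial pass — values computed on the first demand:
  d2 = sub(1, -7) = 8
  d5 = absv(8) = 8

Second demand — change propagation:
  no demanded computation ever read s1, so the edit dirties nothing and nothing runs.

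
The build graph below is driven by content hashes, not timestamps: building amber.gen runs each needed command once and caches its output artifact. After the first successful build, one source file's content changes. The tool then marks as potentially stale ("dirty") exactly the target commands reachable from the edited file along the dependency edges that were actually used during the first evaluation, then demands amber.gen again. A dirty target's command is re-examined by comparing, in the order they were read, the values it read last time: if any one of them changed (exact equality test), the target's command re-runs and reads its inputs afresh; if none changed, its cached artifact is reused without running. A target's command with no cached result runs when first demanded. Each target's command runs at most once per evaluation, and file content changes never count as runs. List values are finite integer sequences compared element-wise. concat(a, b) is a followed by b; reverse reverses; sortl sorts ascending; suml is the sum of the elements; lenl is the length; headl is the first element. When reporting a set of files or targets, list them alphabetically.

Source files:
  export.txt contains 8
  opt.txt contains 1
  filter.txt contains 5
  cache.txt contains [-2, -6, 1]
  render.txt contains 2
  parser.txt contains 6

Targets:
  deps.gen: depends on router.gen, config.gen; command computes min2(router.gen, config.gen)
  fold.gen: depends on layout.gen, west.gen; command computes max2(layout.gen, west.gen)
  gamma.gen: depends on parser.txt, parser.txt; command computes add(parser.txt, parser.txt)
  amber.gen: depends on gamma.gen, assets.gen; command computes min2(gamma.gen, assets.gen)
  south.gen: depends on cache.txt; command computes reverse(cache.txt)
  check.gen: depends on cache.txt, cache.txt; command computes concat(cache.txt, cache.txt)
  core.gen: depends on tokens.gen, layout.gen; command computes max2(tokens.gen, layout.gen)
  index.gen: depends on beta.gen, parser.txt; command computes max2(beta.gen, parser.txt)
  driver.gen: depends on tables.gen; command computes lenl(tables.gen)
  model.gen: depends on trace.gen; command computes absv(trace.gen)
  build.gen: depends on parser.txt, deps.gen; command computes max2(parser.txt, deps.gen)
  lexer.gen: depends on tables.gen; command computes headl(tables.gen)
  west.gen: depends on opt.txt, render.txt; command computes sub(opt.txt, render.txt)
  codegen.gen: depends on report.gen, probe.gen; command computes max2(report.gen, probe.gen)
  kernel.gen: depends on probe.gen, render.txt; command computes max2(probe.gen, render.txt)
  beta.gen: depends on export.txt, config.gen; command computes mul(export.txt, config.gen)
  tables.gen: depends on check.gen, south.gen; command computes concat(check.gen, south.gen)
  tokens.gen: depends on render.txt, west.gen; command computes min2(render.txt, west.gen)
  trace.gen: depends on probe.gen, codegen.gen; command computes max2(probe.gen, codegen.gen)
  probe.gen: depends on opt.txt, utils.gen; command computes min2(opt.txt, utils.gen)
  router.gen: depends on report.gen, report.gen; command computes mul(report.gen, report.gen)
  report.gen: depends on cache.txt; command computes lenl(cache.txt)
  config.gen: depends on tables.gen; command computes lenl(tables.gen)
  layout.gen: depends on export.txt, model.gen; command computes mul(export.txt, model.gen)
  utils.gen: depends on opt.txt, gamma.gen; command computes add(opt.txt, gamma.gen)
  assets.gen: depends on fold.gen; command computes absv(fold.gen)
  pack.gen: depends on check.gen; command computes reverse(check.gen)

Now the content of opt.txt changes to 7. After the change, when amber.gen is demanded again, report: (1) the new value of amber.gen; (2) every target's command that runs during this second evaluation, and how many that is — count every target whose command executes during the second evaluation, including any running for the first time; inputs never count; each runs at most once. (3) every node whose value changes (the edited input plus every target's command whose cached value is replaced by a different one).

Initial pass — values computed on the first demand:
  gamma.gen = add(6, 6) = 12
  report.gen = lenl([-2, -6, 1]) = 3
  utils.gen = add(1, 12) = 13
  probe.gen = min2(1, 13) = 1
  codegen.gen = max2(3, 1) = 3
  trace.gen = max2(1, 3) = 3
  model.gen = absv(3) = 3
  layout.gen = mul(8, 3) = 24
  west.gen = sub(1, 2) = -1
  fold.gen = max2(24, -1) = 24
  assets.gen = absv(24) = 24
  amber.gen = min2(12, 24) = 12

Second demand — change propagation:
  utils.gen: re-runs because opt.txt 1->7; new result 19.
  probe.gen: re-runs because opt.txt 1->7; utils.gen 13->19; new result 7.
  codegen.gen: re-runs because probe.gen 1->7; new result 7.
  trace.gen: re-runs because probe.gen 1->7; codegen.gen 3->7; new result 7.
  model.gen: re-runs because trace.gen 3->7; new result 7.
  layout.gen: re-runs because model.gen 3->7; new result 56.
  west.gen: re-runs because opt.txt 1->7; new result 5.
  fold.gen: re-runs because layout.gen 24->56; west.gen -1->5; new result 56.
  assets.gen: re-runs because fold.gen 24->56; new result 56.
  amber.gen: re-runs because assets.gen 24->56; new result 12 (unchanged).

amber.gen now evaluates to 12.
Run set: amber.gen, assets.gen, codegen.gen, fold.gen, layout.gen, model.gen, probe.gen, trace.gen, utils.gen, west.gen (10 run).
Changed values: assets.gen, codegen.gen, fold.gen, layout.gen, model.gen, opt.txt, probe.gen, trace.gen, utils.gen, west.gen.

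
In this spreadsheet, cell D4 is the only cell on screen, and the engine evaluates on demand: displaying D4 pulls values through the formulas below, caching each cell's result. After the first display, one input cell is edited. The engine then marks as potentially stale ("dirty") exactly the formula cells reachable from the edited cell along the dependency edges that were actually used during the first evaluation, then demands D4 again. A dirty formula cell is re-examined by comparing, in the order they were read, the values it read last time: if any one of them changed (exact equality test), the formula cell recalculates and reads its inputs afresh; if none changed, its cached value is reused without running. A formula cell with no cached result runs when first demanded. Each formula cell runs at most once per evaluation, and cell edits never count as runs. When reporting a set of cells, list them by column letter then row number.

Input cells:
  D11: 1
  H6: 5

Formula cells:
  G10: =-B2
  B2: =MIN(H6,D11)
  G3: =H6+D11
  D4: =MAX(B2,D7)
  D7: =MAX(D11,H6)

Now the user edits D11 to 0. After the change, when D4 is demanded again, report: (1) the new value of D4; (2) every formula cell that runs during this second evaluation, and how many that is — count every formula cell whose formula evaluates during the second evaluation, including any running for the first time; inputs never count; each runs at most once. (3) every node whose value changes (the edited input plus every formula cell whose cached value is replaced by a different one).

D4 now evaluates to 5.
Run set: B2, D4, D7 (3 run).
Changed values: B2, D11.

Initial pass — values computed on the first demand:
  B2 = MIN(5, 1) = 1
  D7 = MAX(1, 5) = 5
  D4 = MAX(1, 5) = 5

Second demand — change propagation:
  B2: re-runs because D11 1->0; new result 0.
  D7: re-runs because D11 1->0; new result 5 (unchanged).
  D4: re-runs because B2 1->0; new result 5 (unchanged).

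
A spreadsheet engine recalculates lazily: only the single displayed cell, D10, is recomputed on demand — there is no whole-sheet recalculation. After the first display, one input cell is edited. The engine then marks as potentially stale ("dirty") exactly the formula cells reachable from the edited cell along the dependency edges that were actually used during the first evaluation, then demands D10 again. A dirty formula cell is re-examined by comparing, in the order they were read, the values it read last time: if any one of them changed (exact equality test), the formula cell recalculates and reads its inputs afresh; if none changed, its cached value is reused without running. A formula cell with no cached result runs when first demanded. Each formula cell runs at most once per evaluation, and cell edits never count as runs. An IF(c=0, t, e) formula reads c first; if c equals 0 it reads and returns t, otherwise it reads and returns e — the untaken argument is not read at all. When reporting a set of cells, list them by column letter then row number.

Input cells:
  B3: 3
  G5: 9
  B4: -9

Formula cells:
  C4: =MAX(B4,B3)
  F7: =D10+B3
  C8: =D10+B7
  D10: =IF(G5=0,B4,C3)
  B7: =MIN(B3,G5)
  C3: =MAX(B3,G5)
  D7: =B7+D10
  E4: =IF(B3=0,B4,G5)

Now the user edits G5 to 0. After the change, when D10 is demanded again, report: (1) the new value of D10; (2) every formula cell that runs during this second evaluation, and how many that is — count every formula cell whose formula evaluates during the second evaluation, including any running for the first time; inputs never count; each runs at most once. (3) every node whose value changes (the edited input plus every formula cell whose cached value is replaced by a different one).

First evaluation (everything demanded from the output):
  C3 = MAX(3, 9) = 9
  D10 = IF(G5=0: G5=9 -> else branch C3) = 9

Propagation after the edit:
  C3: marked dirty but never re-examined — demand shifted away from it.
  D10: runs — G5 9->0; result -9.

Key observation: a condition flipped, so demand moved to the other branch — C3 is never re-examined.

New value of D10: -9.
Formula cells that run: D10 — 1 in total.
Values that change: D10, G5.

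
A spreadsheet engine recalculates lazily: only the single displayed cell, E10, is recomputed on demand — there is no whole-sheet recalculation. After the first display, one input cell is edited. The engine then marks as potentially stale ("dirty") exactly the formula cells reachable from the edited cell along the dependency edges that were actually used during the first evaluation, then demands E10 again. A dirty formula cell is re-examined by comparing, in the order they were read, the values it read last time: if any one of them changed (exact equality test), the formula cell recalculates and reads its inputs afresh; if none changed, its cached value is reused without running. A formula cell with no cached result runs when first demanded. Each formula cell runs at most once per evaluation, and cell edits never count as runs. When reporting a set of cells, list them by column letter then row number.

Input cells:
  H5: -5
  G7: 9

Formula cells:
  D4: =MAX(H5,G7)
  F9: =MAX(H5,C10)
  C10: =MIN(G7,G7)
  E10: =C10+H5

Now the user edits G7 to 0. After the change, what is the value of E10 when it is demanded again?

New value of E10: -5.

First evaluation (everything demanded from the output):
  C10 = MIN(9, 9) = 9
  E10 = 9 + -5 = 4

Propagation after the edit:
  C10: runs — G7 9->0; G7 9->0; result 0.
  E10: runs — C10 9->0; result -5.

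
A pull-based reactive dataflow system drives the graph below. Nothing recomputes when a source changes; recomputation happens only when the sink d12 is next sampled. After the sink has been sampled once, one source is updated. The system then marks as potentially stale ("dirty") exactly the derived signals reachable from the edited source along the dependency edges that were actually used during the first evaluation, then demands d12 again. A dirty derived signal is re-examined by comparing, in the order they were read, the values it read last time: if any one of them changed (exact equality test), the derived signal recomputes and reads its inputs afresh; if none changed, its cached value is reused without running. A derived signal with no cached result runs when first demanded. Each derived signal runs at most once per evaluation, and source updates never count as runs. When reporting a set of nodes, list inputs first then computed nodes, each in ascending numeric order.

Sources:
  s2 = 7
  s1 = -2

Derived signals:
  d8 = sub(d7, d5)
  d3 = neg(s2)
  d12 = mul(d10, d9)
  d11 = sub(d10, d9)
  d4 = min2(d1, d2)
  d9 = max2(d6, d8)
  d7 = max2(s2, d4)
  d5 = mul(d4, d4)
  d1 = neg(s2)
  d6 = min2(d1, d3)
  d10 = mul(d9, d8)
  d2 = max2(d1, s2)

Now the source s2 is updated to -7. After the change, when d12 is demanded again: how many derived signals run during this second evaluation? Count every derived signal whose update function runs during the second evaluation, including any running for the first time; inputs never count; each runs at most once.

Derived signals that run: d1, d2, d3, d4, d5, d6, d7, d9, d10, d12 — 10 in total.
Key observation: the cutoff stops propagation at d8 — its inputs' values are unchanged, so it reuses its cache.

First evaluation (everything demanded from the output):
  d1 = neg(7) = -7
  d2 = max2(-7, 7) = 7
  d3 = neg(7) = -7
  d4 = min2(-7, 7) = -7
  d5 = mul(-7, -7) = 49
  d6 = min2(-7, -7) = -7
  d7 = max2(7, -7) = 7
  d8 = sub(7, 49) = -42
  d9 = max2(-7, -42) = -7
  d10 = mul(-7, -42) = 294
  d12 = mul(294, -7) = -2058

Propagation after the edit:
  d1: runs — s2 7->-7; result 7.
  d2: runs — d1 -7->7; s2 7->-7; result 7 (same value as before).
  d3: runs — s2 7->-7; result 7.
  d4: runs — d1 -7->7; result 7.
  d5: runs — d4 -7->7; d4 -7->7; result 49 (same value as before).
  d6: runs — d1 -7->7; d3 -7->7; result 7.
  d7: runs — s2 7->-7; d4 -7->7; result 7 (same value as before).
  d8: checked — values it read are unchanged (d7 unchanged, d5 unchanged); reused cached -42 without running.
  d9: runs — d6 -7->7; result 7.
  d10: runs — d9 -7->7; result -294.
  d12: runs — d10 294->-294; d9 -7->7; result -2058 (same value as before).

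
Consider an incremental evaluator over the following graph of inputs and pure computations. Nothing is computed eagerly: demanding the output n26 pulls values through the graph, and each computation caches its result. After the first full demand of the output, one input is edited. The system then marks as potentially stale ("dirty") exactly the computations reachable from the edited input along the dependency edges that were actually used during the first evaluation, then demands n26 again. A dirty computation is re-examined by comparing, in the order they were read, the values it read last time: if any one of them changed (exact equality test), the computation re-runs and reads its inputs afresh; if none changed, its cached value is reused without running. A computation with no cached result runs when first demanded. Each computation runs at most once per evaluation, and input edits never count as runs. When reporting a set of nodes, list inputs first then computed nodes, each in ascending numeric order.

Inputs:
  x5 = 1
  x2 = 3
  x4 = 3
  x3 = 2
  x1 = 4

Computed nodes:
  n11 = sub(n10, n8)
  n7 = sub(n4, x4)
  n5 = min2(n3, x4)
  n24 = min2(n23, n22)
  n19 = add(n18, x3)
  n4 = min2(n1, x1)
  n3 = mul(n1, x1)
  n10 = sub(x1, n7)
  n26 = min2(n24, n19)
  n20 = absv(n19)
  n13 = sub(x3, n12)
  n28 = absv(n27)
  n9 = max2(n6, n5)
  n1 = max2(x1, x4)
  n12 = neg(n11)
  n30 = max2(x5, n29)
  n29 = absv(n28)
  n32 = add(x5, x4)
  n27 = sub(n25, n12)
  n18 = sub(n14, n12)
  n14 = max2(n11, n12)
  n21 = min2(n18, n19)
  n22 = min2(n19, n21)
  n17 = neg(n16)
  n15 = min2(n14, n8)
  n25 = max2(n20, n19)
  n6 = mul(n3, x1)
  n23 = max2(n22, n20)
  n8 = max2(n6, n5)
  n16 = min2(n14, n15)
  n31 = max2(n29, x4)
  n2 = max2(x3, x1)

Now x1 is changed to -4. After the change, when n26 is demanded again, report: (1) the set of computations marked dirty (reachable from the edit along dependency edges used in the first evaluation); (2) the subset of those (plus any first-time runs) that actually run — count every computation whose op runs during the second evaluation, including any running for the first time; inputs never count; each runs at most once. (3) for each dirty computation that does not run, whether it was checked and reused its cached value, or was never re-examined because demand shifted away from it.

Initial pass — values computed on the first demand:
  n1 = max2(4, 3) = 4
  n3 = mul(4, 4) = 16
  n4 = min2(4, 4) = 4
  n5 = min2(16, 3) = 3
  n6 = mul(16, 4) = 64
  n7 = sub(4, 3) = 1
  n8 = max2(64, 3) = 64
  n10 = sub(4, 1) = 3
  n11 = sub(3, 64) = -61
  n12 = neg(-61) = 61
  n14 = max2(-61, 61) = 61
  n18 = sub(61, 61) = 0
  n19 = add(0, 2) = 2
  n20 = absv(2) = 2
  n21 = min2(0, 2) = 0
  n22 = min2(2, 0) = 0
  n23 = max2(0, 2) = 2
  n24 = min2(2, 0) = 0
  n26 = min2(0, 2) = 0

Second demand — change propagation:
  n1: re-runs because x1 4->-4; new result 3.
  n3: re-runs because n1 4->3; x1 4->-4; new result -12.
  n4: re-runs because n1 4->3; x1 4->-4; new result -4.
  n5: re-runs because n3 16->-12; new result -12.
  n6: re-runs because n3 16->-12; x1 4->-4; new result 48.
  n7: re-runs because n4 4->-4; new result -7.
  n8: re-runs because n6 64->48; n5 3->-12; new result 48.
  n10: re-runs because x1 4->-4; n7 1->-7; new result 3 (unchanged).
  n11: re-runs because n8 64->48; new result -45.
  n12: re-runs because n11 -61->-45; new result 45.
  n14: re-runs because n11 -61->-45; n12 61->45; new result 45.
  n18: re-runs because n14 61->45; n12 61->45; new result 0 (unchanged).
  n19: re-examined; everything it read last time is the same (n18 unchanged, x3 unchanged) — cache 2 kept, no run.
  n20: re-examined; everything it read last time is the same (n19 unchanged) — cache 2 kept, no run.
  n21: re-examined; everything it read last time is the same (n18 unchanged, n19 unchanged) — cache 0 kept, no run.
  n22: re-examined; everything it read last time is the same (n19 unchanged, n21 unchanged) — cache 0 kept, no run.
  n23: re-examined; everything it read last time is the same (n22 unchanged, n20 unchanged) — cache 2 kept, no run.
  n24: re-examined; everything it read last time is the same (n23 unchanged, n22 unchanged) — cache 0 kept, no run.
  n26: re-examined; everything it read last time is the same (n24 unchanged, n19 unchanged) — cache 0 kept, no run.

The important point: at n19 every value read last time is unchanged, so the dirty flag clears without a run.

Dirty set: n1, n3, n4, n5, n6, n7, n8, n10, n11, n12, n14, n18, n19, n20, n21, n22, n23, n24, n26.
Run set: n1, n3, n4, n5, n6, n7, n8, n10, n11, n12, n14, n18 (12 run).
Re-examined without running (cache reused): n19, n20, n21, n22, n23, n24, n26.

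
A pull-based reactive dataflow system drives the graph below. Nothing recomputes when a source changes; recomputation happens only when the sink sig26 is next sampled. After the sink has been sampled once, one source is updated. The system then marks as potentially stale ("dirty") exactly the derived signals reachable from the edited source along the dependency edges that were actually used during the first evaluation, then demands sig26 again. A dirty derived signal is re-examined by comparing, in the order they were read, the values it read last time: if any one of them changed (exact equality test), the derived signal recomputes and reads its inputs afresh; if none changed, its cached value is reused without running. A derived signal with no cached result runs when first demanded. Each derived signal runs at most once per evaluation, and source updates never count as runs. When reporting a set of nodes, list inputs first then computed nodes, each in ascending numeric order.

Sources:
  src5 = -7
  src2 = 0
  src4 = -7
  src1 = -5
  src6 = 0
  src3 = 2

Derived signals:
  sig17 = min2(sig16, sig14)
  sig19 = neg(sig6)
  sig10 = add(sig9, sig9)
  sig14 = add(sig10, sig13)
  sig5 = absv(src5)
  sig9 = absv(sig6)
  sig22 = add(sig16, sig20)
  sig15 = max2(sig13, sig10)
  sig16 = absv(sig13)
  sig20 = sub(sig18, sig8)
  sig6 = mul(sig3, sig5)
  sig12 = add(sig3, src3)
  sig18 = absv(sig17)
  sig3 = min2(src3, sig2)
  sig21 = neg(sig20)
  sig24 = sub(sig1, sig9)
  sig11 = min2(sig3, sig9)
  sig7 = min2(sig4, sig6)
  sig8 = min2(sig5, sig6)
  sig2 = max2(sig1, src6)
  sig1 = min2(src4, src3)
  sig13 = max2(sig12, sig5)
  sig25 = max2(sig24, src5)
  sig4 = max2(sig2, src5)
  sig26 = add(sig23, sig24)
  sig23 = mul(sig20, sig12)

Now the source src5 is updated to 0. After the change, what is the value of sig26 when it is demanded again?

New value of sig26: -3.
Key observation: the cutoff stops propagation at sig9 — its inputs' values are unchanged, so it reuses its cache.

First evaluation (everything demanded from the output):
  sig1 = min2(-7, 2) = -7
  sig2 = max2(-7, 0) = 0
  sig3 = min2(2, 0) = 0
  sig5 = absv(-7) = 7
  sig6 = mul(0, 7) = 0
  sig8 = min2(7, 0) = 0
  sig9 = absv(0) = 0
  sig10 = add(0, 0) = 0
  sig12 = add(0, 2) = 2
  sig13 = max2(2, 7) = 7
  sig14 = add(0, 7) = 7
  sig16 = absv(7) = 7
  sig17 = min2(7, 7) = 7
  sig18 = absv(7) = 7
  sig20 = sub(7, 0) = 7
  sig23 = mul(7, 2) = 14
  sig24 = sub(-7, 0) = -7
  sig26 = add(14, -7) = 7

Propagation after the edit:
  sig5: runs — src5 -7->0; result 0.
  sig6: runs — sig5 7->0; result 0 (same value as before).
  sig8: runs — sig5 7->0; result 0 (same value as before).
  sig9: checked — values it read are unchanged (sig6 unchanged); reused cached 0 without running.
  sig10: checked — values it read are unchanged (sig9 unchanged, sig9 unchanged); reused cached 0 without running.
  sig13: runs — sig5 7->0; result 2.
  sig14: runs — sig13 7->2; result 2.
  sig16: runs — sig13 7->2; result 2.
  sig17: runs — sig16 7->2; sig14 7->2; result 2.
  sig18: runs — sig17 7->2; result 2.
  sig20: runs — sig18 7->2; result 2.
  sig23: runs — sig20 7->2; result 4.
  sig24: checked — values it read are unchanged (sig1 unchanged, sig9 unchanged); reused cached -7 without running.
  sig26: runs — sig23 14->4; result -3.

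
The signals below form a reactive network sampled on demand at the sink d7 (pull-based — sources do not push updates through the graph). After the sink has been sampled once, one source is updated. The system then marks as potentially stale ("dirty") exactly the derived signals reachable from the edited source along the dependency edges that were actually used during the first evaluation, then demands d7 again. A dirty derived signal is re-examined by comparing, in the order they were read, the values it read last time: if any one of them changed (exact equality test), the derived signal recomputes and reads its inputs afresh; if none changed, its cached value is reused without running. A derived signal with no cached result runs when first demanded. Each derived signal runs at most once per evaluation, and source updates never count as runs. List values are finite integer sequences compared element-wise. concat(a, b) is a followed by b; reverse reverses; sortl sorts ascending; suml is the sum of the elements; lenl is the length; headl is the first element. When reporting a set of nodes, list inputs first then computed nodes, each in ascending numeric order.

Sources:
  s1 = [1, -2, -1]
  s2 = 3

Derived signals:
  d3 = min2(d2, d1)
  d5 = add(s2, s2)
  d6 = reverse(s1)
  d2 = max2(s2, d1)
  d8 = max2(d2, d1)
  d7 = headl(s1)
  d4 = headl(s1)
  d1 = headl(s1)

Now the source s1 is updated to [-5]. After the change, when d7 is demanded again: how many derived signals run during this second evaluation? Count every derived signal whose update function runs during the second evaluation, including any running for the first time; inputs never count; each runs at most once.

Run set: d7 (1 run).

Initial pass — values computed on the first demand:
  d7 = headl([1, -2, -1]) = 1

Second demand — change propagation:
  d7: re-runs because s1 [1, -2, -1]->[-5]; new result -5.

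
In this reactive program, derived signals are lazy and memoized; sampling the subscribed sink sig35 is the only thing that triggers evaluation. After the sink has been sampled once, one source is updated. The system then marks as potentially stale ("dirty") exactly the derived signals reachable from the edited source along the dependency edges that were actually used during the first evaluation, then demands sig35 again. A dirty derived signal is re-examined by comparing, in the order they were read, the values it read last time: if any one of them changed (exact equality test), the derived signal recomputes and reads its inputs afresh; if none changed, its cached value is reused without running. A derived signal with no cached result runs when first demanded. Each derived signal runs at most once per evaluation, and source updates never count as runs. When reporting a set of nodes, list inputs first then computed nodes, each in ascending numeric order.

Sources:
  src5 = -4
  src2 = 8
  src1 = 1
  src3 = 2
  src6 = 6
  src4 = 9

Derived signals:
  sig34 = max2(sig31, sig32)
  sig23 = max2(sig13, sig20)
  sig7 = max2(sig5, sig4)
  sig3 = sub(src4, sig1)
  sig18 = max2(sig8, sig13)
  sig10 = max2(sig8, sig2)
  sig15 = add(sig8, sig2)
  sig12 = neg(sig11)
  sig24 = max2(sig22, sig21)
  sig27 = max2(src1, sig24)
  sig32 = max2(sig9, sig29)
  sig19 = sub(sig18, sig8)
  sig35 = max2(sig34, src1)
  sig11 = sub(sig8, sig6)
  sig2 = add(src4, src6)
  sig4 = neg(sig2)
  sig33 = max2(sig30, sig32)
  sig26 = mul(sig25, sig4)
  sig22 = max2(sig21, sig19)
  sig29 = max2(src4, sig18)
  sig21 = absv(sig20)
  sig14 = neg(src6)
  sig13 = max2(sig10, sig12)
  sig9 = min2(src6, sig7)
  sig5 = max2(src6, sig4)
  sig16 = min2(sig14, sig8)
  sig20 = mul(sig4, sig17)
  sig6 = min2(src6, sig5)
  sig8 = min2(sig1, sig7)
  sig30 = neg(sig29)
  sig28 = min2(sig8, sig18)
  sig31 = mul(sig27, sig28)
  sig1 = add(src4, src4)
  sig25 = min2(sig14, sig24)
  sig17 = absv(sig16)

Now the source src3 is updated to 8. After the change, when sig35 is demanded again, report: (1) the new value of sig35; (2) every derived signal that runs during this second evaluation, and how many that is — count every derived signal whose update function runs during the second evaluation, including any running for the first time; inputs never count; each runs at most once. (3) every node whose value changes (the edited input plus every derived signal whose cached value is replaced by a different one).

Demanding sig35 again yields 540.
0 derived signals run: none.
The nodes whose values change: src3.
Note the shortcut — nothing in the graph depends on src3 at all, so no recomputation happens.

First demand of the output computes:
  sig1 = add(9, 9) = 18
  sig2 = add(9, 6) = 15
  sig4 = neg(15) = -15
  sig5 = max2(6, -15) = 6
  sig6 = min2(6, 6) = 6
  sig7 = max2(6, -15) = 6
  sig8 = min2(18, 6) = 6
  sig9 = min2(6, 6) = 6
  sig10 = max2(6, 15) = 15
  sig11 = sub(6, 6) = 0
  sig12 = neg(0) = 0
  sig13 = max2(15, 0) = 15
  sig14 = neg(6) = -6
  sig16 = min2(-6, 6) = -6
  sig17 = absv(-6) = 6
  sig18 = max2(6, 15) = 15
  sig19 = sub(15, 6) = 9
  sig20 = mul(-15, 6) = -90
  sig21 = absv(-90) = 90
  sig22 = max2(90, 9) = 90
  sig24 = max2(90, 90) = 90
  sig27 = max2(1, 90) = 90
  sig28 = min2(6, 15) = 6
  sig29 = max2(9, 15) = 15
  sig31 = mul(90, 6) = 540
  sig32 = max2(6, 15) = 15
  sig34 = max2(540, 15) = 540
  sig35 = max2(540, 1) = 540

After the edit, cleaning proceeds:
  no node depends on src3 at all; the second demand re-runs nothing.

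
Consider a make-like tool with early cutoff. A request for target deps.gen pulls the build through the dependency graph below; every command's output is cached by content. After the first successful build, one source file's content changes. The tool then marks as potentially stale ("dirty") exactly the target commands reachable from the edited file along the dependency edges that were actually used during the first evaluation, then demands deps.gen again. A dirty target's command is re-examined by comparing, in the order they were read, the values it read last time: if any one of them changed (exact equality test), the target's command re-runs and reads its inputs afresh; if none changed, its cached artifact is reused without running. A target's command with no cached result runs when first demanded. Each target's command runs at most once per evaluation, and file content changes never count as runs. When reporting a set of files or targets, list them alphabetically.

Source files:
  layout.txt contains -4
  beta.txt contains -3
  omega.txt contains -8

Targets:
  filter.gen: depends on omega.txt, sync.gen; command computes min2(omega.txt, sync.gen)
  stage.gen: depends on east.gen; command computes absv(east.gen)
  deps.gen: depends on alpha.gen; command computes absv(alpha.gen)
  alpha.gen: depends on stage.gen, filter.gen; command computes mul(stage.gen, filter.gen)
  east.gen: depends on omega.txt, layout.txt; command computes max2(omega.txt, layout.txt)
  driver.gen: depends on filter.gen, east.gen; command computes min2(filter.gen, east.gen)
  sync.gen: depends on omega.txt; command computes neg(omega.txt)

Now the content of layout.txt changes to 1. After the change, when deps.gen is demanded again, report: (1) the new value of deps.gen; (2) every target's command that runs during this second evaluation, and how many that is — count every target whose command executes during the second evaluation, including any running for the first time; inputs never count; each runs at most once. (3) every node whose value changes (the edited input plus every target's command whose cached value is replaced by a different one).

First demand of the output computes:
  east.gen = max2(-8, -4) = -4
  stage.gen = absv(-4) = 4
  sync.gen = neg(-8) = 8
  filter.gen = min2(-8, 8) = -8
  alpha.gen = mul(4, -8) = -32
  deps.gen = absv(-32) = 32

After the edit, cleaning proceeds:
  east.gen: a read changed (layout.txt -4->1) — executes, giving 1.
  stage.gen: a read changed (east.gen -4->1) — executes, giving 1.
  alpha.gen: a read changed (stage.gen 4->1) — executes, giving -8.
  deps.gen: a read changed (alpha.gen -32->-8) — executes, giving 8.

Demanding deps.gen again yields 8.
4 target commands run: alpha.gen, deps.gen, east.gen, stage.gen.
The nodes whose values change: alpha.gen, deps.gen, east.gen, layout.txt, stage.gen.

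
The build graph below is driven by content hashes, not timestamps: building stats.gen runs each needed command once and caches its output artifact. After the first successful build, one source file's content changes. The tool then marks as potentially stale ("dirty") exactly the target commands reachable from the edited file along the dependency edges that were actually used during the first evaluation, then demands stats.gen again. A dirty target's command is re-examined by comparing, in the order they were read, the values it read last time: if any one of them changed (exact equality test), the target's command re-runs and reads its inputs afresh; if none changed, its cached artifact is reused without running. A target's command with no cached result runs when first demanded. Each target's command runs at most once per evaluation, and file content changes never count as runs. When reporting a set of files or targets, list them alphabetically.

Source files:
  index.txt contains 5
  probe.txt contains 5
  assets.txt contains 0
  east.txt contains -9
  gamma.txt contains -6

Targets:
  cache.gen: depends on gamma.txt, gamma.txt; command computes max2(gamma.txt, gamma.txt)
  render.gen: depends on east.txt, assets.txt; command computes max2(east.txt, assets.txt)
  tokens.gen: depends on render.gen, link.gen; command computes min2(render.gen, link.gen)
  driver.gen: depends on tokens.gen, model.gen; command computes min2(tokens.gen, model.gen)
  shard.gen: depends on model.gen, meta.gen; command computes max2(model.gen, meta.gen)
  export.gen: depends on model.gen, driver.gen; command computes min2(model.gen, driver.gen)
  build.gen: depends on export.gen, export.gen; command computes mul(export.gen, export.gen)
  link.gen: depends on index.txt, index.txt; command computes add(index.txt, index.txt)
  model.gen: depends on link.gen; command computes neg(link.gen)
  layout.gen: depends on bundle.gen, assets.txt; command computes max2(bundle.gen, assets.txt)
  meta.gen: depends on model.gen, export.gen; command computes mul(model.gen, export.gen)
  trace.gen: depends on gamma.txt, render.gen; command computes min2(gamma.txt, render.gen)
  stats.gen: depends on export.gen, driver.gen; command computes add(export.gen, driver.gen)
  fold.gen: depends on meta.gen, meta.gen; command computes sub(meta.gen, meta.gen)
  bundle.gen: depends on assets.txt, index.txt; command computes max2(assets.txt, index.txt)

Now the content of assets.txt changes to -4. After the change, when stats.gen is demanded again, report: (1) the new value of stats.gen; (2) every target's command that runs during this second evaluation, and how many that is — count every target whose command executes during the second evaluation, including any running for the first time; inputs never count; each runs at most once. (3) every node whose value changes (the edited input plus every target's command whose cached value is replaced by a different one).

Initial pass — values computed on the first demand:
  link.gen = add(5, 5) = 10
  model.gen = neg(10) = -10
  render.gen = max2(-9, 0) = 0
  tokens.gen = min2(0, 10) = 0
  driver.gen = min2(0, -10) = -10
  export.gen = min2(-10, -10) = -10
  stats.gen = add(-10, -10) = -20

Second demand — change propagation:
  render.gen: re-runs because assets.txt 0->-4; new result -4.
  tokens.gen: re-runs because render.gen 0->-4; new result -4.
  driver.gen: re-runs because tokens.gen 0->-4; new result -10 (unchanged).
  export.gen: re-examined; everything it read last time is the same (model.gen unchanged, driver.gen unchanged) — cache -10 kept, no run.
  stats.gen: re-examined; everything it read last time is the same (export.gen unchanged, driver.gen unchanged) — cache -20 kept, no run.

The important point: driver.gen recomputes to an identical value, and the output ends up unchanged.

stats.gen now evaluates to -20.
Run set: driver.gen, render.gen, tokens.gen (3 run).
Changed values: assets.txt, render.gen, tokens.gen.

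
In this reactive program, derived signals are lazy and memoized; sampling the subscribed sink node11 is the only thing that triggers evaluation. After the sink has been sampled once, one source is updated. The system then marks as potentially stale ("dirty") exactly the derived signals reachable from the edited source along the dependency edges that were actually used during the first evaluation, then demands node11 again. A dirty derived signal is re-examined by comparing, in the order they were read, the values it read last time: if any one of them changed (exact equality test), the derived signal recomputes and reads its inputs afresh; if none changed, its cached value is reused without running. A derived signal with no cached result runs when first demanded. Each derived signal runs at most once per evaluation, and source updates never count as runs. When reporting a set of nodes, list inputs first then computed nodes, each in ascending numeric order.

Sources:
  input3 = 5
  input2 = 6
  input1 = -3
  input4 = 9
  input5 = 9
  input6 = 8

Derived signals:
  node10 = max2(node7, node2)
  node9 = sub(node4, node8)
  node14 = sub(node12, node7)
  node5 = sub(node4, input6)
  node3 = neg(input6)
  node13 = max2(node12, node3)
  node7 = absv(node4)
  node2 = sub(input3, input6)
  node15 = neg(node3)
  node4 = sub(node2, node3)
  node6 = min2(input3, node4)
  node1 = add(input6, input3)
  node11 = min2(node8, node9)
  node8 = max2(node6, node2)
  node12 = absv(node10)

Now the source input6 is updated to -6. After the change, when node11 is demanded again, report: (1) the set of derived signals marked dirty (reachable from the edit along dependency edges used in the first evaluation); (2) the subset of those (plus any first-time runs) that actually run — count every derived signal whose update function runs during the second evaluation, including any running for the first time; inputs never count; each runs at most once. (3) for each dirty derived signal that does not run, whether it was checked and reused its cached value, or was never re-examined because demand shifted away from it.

The edit dirties: node2, node3, node4, node6, node8, node9, node11.
6 derived signals run: node2, node3, node4, node8, node9, node11.
Cache hits after checking: node6.
Note where the cutoff bites: node6 is checked, finds nothing changed, and keeps its cache.

First demand of the output computes:
  node2 = sub(5, 8) = -3
  node3 = neg(8) = -8
  node4 = sub(-3, -8) = 5
  node6 = min2(5, 5) = 5
  node8 = max2(5, -3) = 5
  node9 = sub(5, 5) = 0
  node11 = min2(5, 0) = 0

After the edit, cleaning proceeds:
  node2: a read changed (input6 8->-6) — executes, giving 11.
  node3: a read changed (input6 8->-6) — executes, giving 6.
  node4: a read changed (node2 -3->11; node3 -8->6) — executes, giving 5 — identical to its old value.
  node6: dirty, but its reads are unchanged (input3 unchanged, node4 unchanged); cached 5 stands.
  node8: a read changed (node2 -3->11) — executes, giving 11.
  node9: a read changed (node8 5->11) — executes, giving -6.
  node11: a read changed (node8 5->11; node9 0->-6) — executes, giving -6.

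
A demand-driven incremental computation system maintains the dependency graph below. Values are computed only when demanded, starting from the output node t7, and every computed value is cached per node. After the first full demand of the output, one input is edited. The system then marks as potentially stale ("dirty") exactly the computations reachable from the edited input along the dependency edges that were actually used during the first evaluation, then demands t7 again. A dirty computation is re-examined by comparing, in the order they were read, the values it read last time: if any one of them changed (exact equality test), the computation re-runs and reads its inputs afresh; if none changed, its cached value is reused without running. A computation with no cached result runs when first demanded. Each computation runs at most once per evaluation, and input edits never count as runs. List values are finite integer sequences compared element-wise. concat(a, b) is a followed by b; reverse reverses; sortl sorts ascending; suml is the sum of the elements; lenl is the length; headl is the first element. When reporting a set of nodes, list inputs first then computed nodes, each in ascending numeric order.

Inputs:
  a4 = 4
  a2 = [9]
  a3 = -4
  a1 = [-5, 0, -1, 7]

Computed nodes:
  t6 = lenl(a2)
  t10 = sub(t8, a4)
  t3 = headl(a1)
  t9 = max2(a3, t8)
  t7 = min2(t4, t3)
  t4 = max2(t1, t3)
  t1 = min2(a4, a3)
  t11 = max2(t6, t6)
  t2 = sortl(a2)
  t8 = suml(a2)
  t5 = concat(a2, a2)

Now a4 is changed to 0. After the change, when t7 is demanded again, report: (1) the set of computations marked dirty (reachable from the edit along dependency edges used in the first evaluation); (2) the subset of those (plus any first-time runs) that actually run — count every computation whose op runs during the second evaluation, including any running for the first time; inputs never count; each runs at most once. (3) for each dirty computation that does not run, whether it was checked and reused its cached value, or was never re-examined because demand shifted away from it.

First evaluation (everything demanded from the output):
  t1 = min2(4, -4) = -4
  t3 = headl([-5, 0, -1, 7]) = -5
  t4 = max2(-4, -5) = -4
  t7 = min2(-4, -5) = -5

Propagation after the edit:
  t1: runs — a4 4->0; result -4 (same value as before).
  t4: checked — values it read are unchanged (t1 unchanged, t3 unchanged); reused cached -4 without running.
  t7: checked — values it read are unchanged (t4 unchanged, t3 unchanged); reused cached -5 without running.

Key observation: the change is absorbed at t1 — it re-runs but produces the same value, and the output's value is unchanged.

Marked dirty: t1, t4, t7.
Computations that run: t1 — 1 in total.
Checked but reused from cache: t4, t7.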